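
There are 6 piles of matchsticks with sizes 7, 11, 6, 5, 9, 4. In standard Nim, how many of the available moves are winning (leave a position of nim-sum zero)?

3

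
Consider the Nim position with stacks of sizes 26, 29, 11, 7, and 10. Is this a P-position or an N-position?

N-position

Write each in binary and XOR column by column:
  11010  (26)
  11101  (29)
  01011  (11)
  00111  (7)
  01010  (10)
  -----
  00001  (1)
The nim-sum is 1 ≠ 0, so this is an N-position: the player to move can win.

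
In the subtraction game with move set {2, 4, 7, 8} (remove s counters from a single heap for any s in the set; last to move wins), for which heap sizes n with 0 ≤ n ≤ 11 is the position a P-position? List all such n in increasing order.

0, 1, 6, 11

Compute g(0), g(1), … for moves {2, 4, 7, 8}:
g(0) = mex{} = 0
g(1) = mex{} = 0
g(2) = mex{0} = 1
g(3) = mex{0} = 1
g(4) = mex{0,1} = 2
g(5) = mex{0,1} = 2
g(6) = mex{1,2} = 0
g(7) = mex{0,1,2} = 3
g(8) = mex{0,2} = 1
g(9) = mex{0,1,2,3} = 4
g(10) = mex{0,1} = 2
g(11) = mex{1,2,3,4} = 0
The P-positions (g = 0) in 0..11 are 0, 1, 6, 11.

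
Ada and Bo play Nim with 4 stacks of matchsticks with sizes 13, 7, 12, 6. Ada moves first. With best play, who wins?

Nim-sum: 13 ⊕ 7 ⊕ 12 ⊕ 6 = 0.
The nim-sum is 0, so this is a P-position: the player to move is in a losing position under optimal play; Ada is about to move from it and so loses — Bo wins.

Bo wins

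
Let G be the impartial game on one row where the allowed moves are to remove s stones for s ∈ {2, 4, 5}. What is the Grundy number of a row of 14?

Build the Grundy sequence with g(k) = mex{g(k−s) : s ∈ {2, 4, 5}, s ≤ k}:
k:     0  1  2  3  4  5  6  7  8  9 10 11 12 13 14
g(k):  0  0  1  1  2  2  3  0  0  1  1  2  2  3  0
So g(14) = 0.

0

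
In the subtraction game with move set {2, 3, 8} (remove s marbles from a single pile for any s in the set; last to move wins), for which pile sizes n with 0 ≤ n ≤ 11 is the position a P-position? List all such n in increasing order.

0, 1, 5, 6, 10, 11

Grundy values for subtraction set {2, 3, 8}:
g(0) = mex{} = 0
g(1) = mex{} = 0
g(2) = mex{0} = 1
g(3) = mex{0} = 1
g(4) = mex{0,1} = 2
g(5) = mex{1} = 0
g(6) = mex{1,2} = 0
g(7) = mex{0,2} = 1
g(8) = mex{0} = 1
g(9) = mex{0,1} = 2
g(10) = mex{1} = 0
g(11) = mex{1,2} = 0
The P-positions (g = 0) in 0..11 are 0, 1, 5, 6, 10, 11.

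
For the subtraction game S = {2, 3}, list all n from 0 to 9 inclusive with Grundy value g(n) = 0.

0, 1, 5, 6

Build the Grundy sequence with g(k) = mex{g(k−s) : s ∈ {2, 3}, s ≤ k}:
g(0) = mex{} = 0
g(1) = mex{} = 0
g(2) = mex{0} = 1
g(3) = mex{0} = 1
g(4) = mex{0,1} = 2
g(5) = mex{1} = 0
g(6) = mex{1,2} = 0
g(7) = mex{0,2} = 1
g(8) = mex{0} = 1
g(9) = mex{0,1} = 2
The P-positions (g = 0) in 0..9 are 0, 1, 5, 6.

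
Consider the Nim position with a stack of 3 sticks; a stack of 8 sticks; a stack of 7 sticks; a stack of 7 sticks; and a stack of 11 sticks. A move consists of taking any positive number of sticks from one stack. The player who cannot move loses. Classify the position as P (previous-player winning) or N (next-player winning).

Nim-sum: 3 ^ 8 ^ 7 ^ 7 ^ 11 = 0.
The nim-sum is 0, so this is a P-position: the player to move is in a losing position under optimal play.

P-position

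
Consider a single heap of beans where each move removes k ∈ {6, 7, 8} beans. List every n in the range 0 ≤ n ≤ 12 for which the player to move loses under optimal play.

Build the Grundy sequence with g(k) = mex{g(k−s) : s ∈ {6, 7, 8}, s ≤ k}:
k:     0  1  2  3  4  5  6  7  8  9 10 11 12
g(k):  0  0  0  0  0  0  1  1  1  1  1  1  2
The P-positions (g = 0) in 0..12 are 0, 1, 2, 3, 4, 5.

0, 1, 2, 3, 4, 5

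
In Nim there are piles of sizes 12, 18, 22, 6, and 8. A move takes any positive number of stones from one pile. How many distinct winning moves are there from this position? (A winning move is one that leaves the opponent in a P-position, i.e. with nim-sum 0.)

3

In binary:
  01100  (12)
  10010  (18)
  10110  (22)
  00110  (6)
  01000  (8)
  -----
  00110  (6)
The overall nim-sum is X = 6. A pile of size p has a winning move iff p XOR X < p (reduce it to p XOR X).
  12: 12 XOR 6 = 10 < 12 — winning move (to 10).
  18: 18 XOR 6 = 20 ≥ 18 — no move.
  22: 22 XOR 6 = 16 < 22 — winning move (to 16).
  6: 6 XOR 6 = 0 < 6 — winning move (to 0).
  8: 8 XOR 6 = 14 ≥ 8 — no move.
That gives 3 winning moves.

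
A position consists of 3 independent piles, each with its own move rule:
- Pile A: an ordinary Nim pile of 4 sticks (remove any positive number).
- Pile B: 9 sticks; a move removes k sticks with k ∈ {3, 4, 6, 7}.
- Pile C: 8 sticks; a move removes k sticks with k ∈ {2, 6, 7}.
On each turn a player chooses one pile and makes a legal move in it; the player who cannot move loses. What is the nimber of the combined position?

Pile A is a plain Nim pile of size 4, so its Grundy value is 4.
Grundy values for pile B (subtraction set {3, 4, 6, 7}):
g(0) = mex{} = 0
g(1) = mex{} = 0
g(2) = mex{} = 0
g(3) = mex{0} = 1
g(4) = mex{0} = 1
g(5) = mex{0} = 1
g(6) = mex{0,1} = 2
g(7) = mex{0,1} = 2
g(8) = mex{0,1} = 2
g(9) = mex{0,1,2} = 3
So g(9) = 3.
For pile C, compute g(0), g(1), … with moves {2, 6, 7}:
g(0) = mex{} = 0
g(1) = mex{} = 0
g(2) = mex{0} = 1
g(3) = mex{0} = 1
g(4) = mex{1} = 0
g(5) = mex{1} = 0
g(6) = mex{0} = 1
g(7) = mex{0} = 1
g(8) = mex{0,1} = 2
So g(8) = 2.
The value of a disjunctive sum is the nim-sum of the parts.
Combined value = 4 ⊕ 3 ⊕ 2 = 5.

5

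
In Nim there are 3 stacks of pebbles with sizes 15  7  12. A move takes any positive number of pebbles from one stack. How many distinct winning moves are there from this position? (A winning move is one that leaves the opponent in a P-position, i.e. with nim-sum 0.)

3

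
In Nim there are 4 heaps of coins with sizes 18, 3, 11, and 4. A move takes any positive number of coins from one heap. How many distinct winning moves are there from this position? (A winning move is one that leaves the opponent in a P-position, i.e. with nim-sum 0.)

Nim-sum: 18 ⊕ 3 ⊕ 11 ⊕ 4 = 30.
The overall nim-sum is X = 30. A heap of size p has a winning move iff p XOR X < p (reduce it to p XOR X).
  18: 18 XOR 30 = 12 < 18 — winning move (to 12).
  3: 3 XOR 30 = 29 ≥ 3 — no move.
  11: 11 XOR 30 = 21 ≥ 11 — no move.
  4: 4 XOR 30 = 26 ≥ 4 — no move.
That gives 1 winning move.

1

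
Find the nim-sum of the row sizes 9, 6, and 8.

7

In binary:
  1001  (9)
  0110  (6)
  1000  (8)
  ----
  0111  (7)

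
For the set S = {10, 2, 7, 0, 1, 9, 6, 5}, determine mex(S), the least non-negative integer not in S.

3

The values 0, 1, 2 are all present; 3 is the first non-negative integer missing from the set.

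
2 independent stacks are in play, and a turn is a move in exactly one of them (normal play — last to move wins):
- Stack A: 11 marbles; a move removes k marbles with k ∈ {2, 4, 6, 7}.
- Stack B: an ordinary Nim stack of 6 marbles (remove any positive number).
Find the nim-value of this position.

7

Build the Grundy sequence for stack A with g(k) = mex{g(k−s) : s ∈ {2, 4, 6, 7}, s ≤ k}:
k:     0  1  2  3  4  5  6  7  8  9 10 11
g(k):  0  0  1  1  2  2  3  3  4  0  0  1
So g(11) = 1.
Stack B is a plain Nim stack of size 6, so its Grundy value is 6.
The value of a disjunctive sum is the nim-sum of the parts.
Combined value = 1 ⊕ 6 = 7.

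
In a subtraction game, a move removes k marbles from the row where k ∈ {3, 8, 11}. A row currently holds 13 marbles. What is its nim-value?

Build the Grundy sequence with g(k) = mex{g(k−s) : s ∈ {3, 8, 11}, s ≤ k}:
k:     0  1  2  3  4  5  6  7  8  9 10 11 12 13
g(k):  0  0  0  1  1  1  0  0  2  1  1  3  2  2
So g(13) = 2.

2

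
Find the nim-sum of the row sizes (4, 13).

9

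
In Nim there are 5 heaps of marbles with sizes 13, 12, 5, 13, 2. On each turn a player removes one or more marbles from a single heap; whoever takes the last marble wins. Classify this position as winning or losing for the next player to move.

Bitwise XOR of the heap sizes:
  1101  (13)
  1100  (12)
  0101  (5)
  1101  (13)
  0010  (2)
  ----
  1011  (11)
The nim-sum is 11 ≠ 0, so this is an N-position: the player to move can win.

Winning position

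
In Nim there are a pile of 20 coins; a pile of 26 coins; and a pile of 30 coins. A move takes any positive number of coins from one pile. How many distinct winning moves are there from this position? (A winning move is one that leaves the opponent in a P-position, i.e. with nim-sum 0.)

3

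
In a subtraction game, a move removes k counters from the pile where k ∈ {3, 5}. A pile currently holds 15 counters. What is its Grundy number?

2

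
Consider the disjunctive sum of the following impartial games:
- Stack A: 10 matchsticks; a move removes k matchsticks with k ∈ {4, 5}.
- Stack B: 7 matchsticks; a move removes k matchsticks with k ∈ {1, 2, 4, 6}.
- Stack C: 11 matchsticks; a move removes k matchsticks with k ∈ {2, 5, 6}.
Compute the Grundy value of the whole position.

4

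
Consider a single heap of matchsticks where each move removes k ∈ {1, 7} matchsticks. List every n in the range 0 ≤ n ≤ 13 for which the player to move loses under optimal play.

0, 2, 4, 6, 8, 10, 12

Build the Grundy sequence with g(k) = mex{g(k−s) : s ∈ {1, 7}, s ≤ k}:
k:     0  1  2  3  4  5  6  7  8  9 10 11 12 13
g(k):  0  1  0  1  0  1  0  1  0  1  0  1  0  1
The P-positions (g = 0) in 0..13 are 0, 2, 4, 6, 8, 10, 12.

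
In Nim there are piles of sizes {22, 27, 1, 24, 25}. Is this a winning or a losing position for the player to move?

Compute the nim-sum pairwise:
22 XOR 27 = 13
13 XOR 1 = 12
12 XOR 24 = 20
20 XOR 25 = 13
The nim-sum is 13 ≠ 0, so this is an N-position: the player to move can win.

Winning position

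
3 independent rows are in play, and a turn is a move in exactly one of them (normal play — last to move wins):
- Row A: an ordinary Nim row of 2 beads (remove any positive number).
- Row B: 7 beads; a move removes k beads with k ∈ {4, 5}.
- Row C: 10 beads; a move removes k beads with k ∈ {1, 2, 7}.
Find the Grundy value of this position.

2

Row A is a plain Nim row of size 2, so its Grundy value is 2.
Grundy values for row B (subtraction set {4, 5}):
k:     0  1  2  3  4  5  6  7
g(k):  0  0  0  0  1  1  1  1
So g(7) = 1.
Grundy values for row C (subtraction set {1, 2, 7}):
k:     0  1  2  3  4  5  6  7  8  9 10
g(k):  0  1  2  0  1  2  0  1  2  0  1
So g(10) = 1.
By the Sprague-Grundy theorem, the Grundy value of a sum of independent games is the XOR of the component values.
Combined value = 2 ⊕ 1 ⊕ 1 = 2.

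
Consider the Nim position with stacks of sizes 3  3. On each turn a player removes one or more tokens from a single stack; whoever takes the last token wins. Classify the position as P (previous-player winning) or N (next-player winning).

P-position

Nim-sum: 3 ^ 3 = 0.
The nim-sum is 0, so this is a P-position: the player to move is in a losing position under optimal play.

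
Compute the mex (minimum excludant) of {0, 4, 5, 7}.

1

0 is in the set but 1 is not, so the mex is 1.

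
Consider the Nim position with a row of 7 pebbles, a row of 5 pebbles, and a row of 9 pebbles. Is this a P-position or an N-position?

N-position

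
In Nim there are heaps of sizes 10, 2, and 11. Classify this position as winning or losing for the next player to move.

Winning position

Bitwise XOR of the heap sizes:
  1010  (10)
  0010  (2)
  1011  (11)
  ----
  0011  (3)
The nim-sum is 3 ≠ 0, so this is an N-position: the player to move can win.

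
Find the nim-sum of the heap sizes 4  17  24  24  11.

30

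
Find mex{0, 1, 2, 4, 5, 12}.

3

The values 0, 1, 2 are all present; 3 is the first non-negative integer missing from the set.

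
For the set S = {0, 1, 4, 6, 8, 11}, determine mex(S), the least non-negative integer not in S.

2

The values 0, 1 are all present; 2 is the first non-negative integer missing from the set.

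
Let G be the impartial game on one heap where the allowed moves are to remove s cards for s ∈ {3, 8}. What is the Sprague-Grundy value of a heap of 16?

Grundy values for subtraction set {3, 8}:
k:     0  1  2  3  4  5  6  7  8  9 10 11 12 13 14 15 16
g(k):  0  0  0  1  1  1  0  0  2  1  1  0  0  0  1  1  1
So g(16) = 1.

1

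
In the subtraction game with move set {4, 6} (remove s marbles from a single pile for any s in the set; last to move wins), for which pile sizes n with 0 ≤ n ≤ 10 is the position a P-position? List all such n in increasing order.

0, 1, 2, 3, 10

Build the Grundy sequence with g(k) = mex{g(k−s) : s ∈ {4, 6}, s ≤ k}:
k:     0  1  2  3  4  5  6  7  8  9 10
g(k):  0  0  0  0  1  1  1  1  2  2  0
The P-positions (g = 0) in 0..10 are 0, 1, 2, 3, 10.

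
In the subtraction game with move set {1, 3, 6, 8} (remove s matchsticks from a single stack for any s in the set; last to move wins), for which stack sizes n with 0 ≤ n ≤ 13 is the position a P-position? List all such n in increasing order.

0, 2, 4, 9, 11, 13

Build the Grundy sequence with g(k) = mex{g(k−s) : s ∈ {1, 3, 6, 8}, s ≤ k}:
g(0) = mex{} = 0
g(1) = mex{0} = 1
g(2) = mex{1} = 0
g(3) = mex{0} = 1
g(4) = mex{1} = 0
g(5) = mex{0} = 1
g(6) = mex{0,1} = 2
g(7) = mex{0,1,2} = 3
g(8) = mex{0,1,3} = 2
g(9) = mex{1,2} = 0
g(10) = mex{0,3} = 1
g(11) = mex{1,2} = 0
g(12) = mex{0,2} = 1
g(13) = mex{1,3} = 0
The P-positions (g = 0) in 0..13 are 0, 2, 4, 9, 11, 13.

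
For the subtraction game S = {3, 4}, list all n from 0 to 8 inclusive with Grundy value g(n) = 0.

Grundy values for subtraction set {3, 4}:
k:     0  1  2  3  4  5  6  7  8
g(k):  0  0  0  1  1  1  2  0  0
The P-positions (g = 0) in 0..8 are 0, 1, 2, 7, 8.

0, 1, 2, 7, 8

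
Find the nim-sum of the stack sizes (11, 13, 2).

4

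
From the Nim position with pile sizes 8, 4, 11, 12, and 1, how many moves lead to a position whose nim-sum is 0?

3

Write each in binary and XOR column by column:
  1000  (8)
  0100  (4)
  1011  (11)
  1100  (12)
  0001  (1)
  ----
  1010  (10)
The overall nim-sum is X = 10. A pile of size p has a winning move iff p XOR X < p (reduce it to p XOR X).
  8: 8 XOR 10 = 2 < 8 — winning move (to 2).
  4: 4 XOR 10 = 14 ≥ 4 — no move.
  11: 11 XOR 10 = 1 < 11 — winning move (to 1).
  12: 12 XOR 10 = 6 < 12 — winning move (to 6).
  1: 1 XOR 10 = 11 ≥ 1 — no move.
That gives 3 winning moves.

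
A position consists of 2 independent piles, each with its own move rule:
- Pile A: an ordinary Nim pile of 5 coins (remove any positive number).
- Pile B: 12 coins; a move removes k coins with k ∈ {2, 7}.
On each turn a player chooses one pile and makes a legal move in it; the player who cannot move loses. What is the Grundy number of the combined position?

Pile A is a plain Nim pile of size 5, so its Grundy value is 5.
Build the Grundy sequence for pile B with g(k) = mex{g(k−s) : s ∈ {2, 7}, s ≤ k}:
g(0) = mex{} = 0
g(1) = mex{} = 0
g(2) = mex{0} = 1
g(3) = mex{0} = 1
g(4) = mex{1} = 0
g(5) = mex{1} = 0
g(6) = mex{0} = 1
g(7) = mex{0} = 1
g(8) = mex{0,1} = 2
g(9) = mex{1} = 0
g(10) = mex{1,2} = 0
g(11) = mex{0} = 1
g(12) = mex{0} = 1
So g(12) = 1.
By the Sprague-Grundy theorem, the Grundy value of a sum of independent games is the XOR of the component values.
Combined value = 5 XOR 1 = 4.

4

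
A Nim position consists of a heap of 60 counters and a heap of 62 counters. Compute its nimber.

Write each in binary and XOR column by column:
  111100  (60)
  111110  (62)
  ------
  000010  (2)

2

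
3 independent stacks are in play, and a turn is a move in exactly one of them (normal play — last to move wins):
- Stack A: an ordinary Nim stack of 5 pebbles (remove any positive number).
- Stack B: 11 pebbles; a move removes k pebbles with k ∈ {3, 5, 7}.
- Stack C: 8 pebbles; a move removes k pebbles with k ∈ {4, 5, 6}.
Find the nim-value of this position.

7

Stack A is a plain Nim stack of size 5, so its Grundy value is 5.
For stack B, compute g(0), g(1), … with moves {3, 5, 7}:
k:     0  1  2  3  4  5  6  7  8  9 10 11
g(k):  0  0  0  1  1  1  2  2  2  3  0  0
So g(11) = 0.
For stack C, compute g(0), g(1), … with moves {4, 5, 6}:
k:     0  1  2  3  4  5  6  7  8
g(k):  0  0  0  0  1  1  1  1  2
So g(8) = 2.
The value of a disjunctive sum is the nim-sum of the parts.
Combined value = 5 ⊕ 0 ⊕ 2 = 7.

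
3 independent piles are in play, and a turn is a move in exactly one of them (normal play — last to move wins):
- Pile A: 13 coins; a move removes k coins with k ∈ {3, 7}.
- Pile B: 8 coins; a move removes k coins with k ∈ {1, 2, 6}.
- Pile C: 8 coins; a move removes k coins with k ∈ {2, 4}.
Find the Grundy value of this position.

1

For pile A, compute g(0), g(1), … with moves {3, 7}:
k:     0  1  2  3  4  5  6  7  8  9 10 11 12 13
g(k):  0  0  0  1  1  1  0  2  2  1  0  0  0  1
So g(13) = 1.
Grundy values for pile B (subtraction set {1, 2, 6}):
g(0) = mex{} = 0
g(1) = mex{0} = 1
g(2) = mex{0,1} = 2
g(3) = mex{1,2} = 0
g(4) = mex{0,2} = 1
g(5) = mex{0,1} = 2
g(6) = mex{0,1,2} = 3
g(7) = mex{1,2,3} = 0
g(8) = mex{0,2,3} = 1
So g(8) = 1.
For pile C, compute g(0), g(1), … with moves {2, 4}:
g(0) = mex{} = 0
g(1) = mex{} = 0
g(2) = mex{0} = 1
g(3) = mex{0} = 1
g(4) = mex{0,1} = 2
g(5) = mex{0,1} = 2
g(6) = mex{1,2} = 0
g(7) = mex{1,2} = 0
g(8) = mex{0,2} = 1
So g(8) = 1.
The value of a disjunctive sum is the nim-sum of the parts.
Combined value = 1 XOR 1 XOR 1 = 1.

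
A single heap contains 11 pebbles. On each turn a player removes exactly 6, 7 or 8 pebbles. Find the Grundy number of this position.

Build the Grundy sequence with g(k) = mex{g(k−s) : s ∈ {6, 7, 8}, s ≤ k}:
g(0) = mex{} = 0
g(1) = mex{} = 0
g(2) = mex{} = 0
g(3) = mex{} = 0
g(4) = mex{} = 0
g(5) = mex{} = 0
g(6) = mex{0} = 1
g(7) = mex{0} = 1
g(8) = mex{0} = 1
g(9) = mex{0} = 1
g(10) = mex{0} = 1
g(11) = mex{0} = 1
So g(11) = 1.

1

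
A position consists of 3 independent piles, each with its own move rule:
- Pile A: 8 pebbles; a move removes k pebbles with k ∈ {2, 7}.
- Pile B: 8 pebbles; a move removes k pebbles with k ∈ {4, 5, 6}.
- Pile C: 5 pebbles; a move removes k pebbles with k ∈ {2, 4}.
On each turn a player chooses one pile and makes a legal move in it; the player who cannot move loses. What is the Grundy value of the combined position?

2

Grundy values for pile A (subtraction set {2, 7}):
g(0) = mex{} = 0
g(1) = mex{} = 0
g(2) = mex{0} = 1
g(3) = mex{0} = 1
g(4) = mex{1} = 0
g(5) = mex{1} = 0
g(6) = mex{0} = 1
g(7) = mex{0} = 1
g(8) = mex{0,1} = 2
So g(8) = 2.
Build the Grundy sequence for pile B with g(k) = mex{g(k−s) : s ∈ {4, 5, 6}, s ≤ k}:
k:     0  1  2  3  4  5  6  7  8
g(k):  0  0  0  0  1  1  1  1  2
So g(8) = 2.
For pile C, compute g(0), g(1), … with moves {2, 4}:
k:     0  1  2  3  4  5
g(k):  0  0  1  1  2  2
So g(5) = 2.
The value of a disjunctive sum is the nim-sum of the parts.
Combined value = 2 XOR 2 XOR 2 = 2.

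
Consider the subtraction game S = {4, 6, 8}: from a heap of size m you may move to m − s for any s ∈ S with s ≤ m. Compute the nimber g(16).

1

Grundy values for subtraction set {4, 6, 8}:
k:     0  1  2  3  4  5  6  7  8  9 10 11 12 13 14 15 16
g(k):  0  0  0  0  1  1  1  1  2  2  2  2  0  0  0  0  1
So g(16) = 1.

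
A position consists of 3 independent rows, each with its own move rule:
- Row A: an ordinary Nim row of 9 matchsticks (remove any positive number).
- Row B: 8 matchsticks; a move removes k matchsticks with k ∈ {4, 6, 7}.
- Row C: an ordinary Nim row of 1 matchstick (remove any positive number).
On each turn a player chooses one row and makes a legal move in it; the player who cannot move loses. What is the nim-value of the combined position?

Row A is a plain Nim row of size 9, so its Grundy value is 9.
Grundy values for row B (subtraction set {4, 6, 7}):
k:     0  1  2  3  4  5  6  7  8
g(k):  0  0  0  0  1  1  1  1  2
So g(8) = 2.
Row C is a plain Nim row of size 1, so its Grundy value is 1.
The value of a disjunctive sum is the nim-sum of the parts.
Combined value = 9 ⊕ 2 ⊕ 1 = 10.

10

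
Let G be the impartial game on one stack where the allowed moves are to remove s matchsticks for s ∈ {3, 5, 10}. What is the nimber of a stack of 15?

0

Grundy values for subtraction set {3, 5, 10}:
k:     0  1  2  3  4  5  6  7  8  9 10 11 12 13 14 15
g(k):  0  0  0  1  1  1  2  2  0  0  3  1  1  2  2  0
So g(15) = 0.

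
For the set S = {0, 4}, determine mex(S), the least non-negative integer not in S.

1

0 is in the set but 1 is not, so the mex is 1.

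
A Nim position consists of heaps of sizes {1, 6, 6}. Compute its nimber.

1

Bitwise XOR of the heap sizes:
  001  (1)
  110  (6)
  110  (6)
  ---
  001  (1)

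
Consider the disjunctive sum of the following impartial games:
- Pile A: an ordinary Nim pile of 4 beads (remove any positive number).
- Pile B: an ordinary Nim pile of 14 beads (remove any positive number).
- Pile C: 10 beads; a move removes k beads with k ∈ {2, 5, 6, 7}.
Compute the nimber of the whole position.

Pile A is a plain Nim pile of size 4, so its Grundy value is 4.
Pile B is a plain Nim pile of size 14, so its Grundy value is 14.
For pile C, compute g(0), g(1), … with moves {2, 5, 6, 7}:
k:     0  1  2  3  4  5  6  7  8  9 10
g(k):  0  0  1  1  0  2  1  3  2  2  3
So g(10) = 3.
The value of a disjunctive sum is the nim-sum of the parts.
Combined value = 4 ⊕ 14 ⊕ 3 = 9.

9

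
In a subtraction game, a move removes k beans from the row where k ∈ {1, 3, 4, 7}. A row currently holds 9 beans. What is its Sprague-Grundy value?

Build the Grundy sequence with g(k) = mex{g(k−s) : s ∈ {1, 3, 4, 7}, s ≤ k}:
g(0) = mex{} = 0
g(1) = mex{0} = 1
g(2) = mex{1} = 0
g(3) = mex{0} = 1
g(4) = mex{0,1} = 2
g(5) = mex{0,1,2} = 3
g(6) = mex{0,1,3} = 2
g(7) = mex{0,1,2} = 3
g(8) = mex{1,2,3} = 0
g(9) = mex{0,2,3} = 1
So g(9) = 1.

1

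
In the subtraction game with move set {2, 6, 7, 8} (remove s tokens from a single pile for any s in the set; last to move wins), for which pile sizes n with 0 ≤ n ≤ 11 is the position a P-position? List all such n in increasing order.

0, 1, 4, 5

Grundy values for subtraction set {2, 6, 7, 8}:
k:     0  1  2  3  4  5  6  7  8  9 10 11
g(k):  0  0  1  1  0  0  1  1  2  2  3  3
The P-positions (g = 0) in 0..11 are 0, 1, 4, 5.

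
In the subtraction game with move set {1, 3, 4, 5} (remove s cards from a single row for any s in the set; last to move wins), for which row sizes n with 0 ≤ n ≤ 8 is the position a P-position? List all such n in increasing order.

0, 2, 8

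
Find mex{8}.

0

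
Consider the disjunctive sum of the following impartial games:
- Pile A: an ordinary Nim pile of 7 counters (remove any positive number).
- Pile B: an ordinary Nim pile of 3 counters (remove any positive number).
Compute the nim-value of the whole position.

4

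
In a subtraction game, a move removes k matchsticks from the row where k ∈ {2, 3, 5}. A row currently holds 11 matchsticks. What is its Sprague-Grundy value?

Build the Grundy sequence with g(k) = mex{g(k−s) : s ∈ {2, 3, 5}, s ≤ k}:
k:     0  1  2  3  4  5  6  7  8  9 10 11
g(k):  0  0  1  1  2  2  3  0  0  1  1  2
So g(11) = 2.

2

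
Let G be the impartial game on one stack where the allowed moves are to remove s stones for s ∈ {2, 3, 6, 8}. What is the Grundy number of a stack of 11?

3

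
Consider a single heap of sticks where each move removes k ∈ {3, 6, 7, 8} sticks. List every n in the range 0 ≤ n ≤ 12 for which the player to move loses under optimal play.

0, 1, 2, 11, 12

Grundy values for subtraction set {3, 6, 7, 8}:
g(0) = mex{} = 0
g(1) = mex{} = 0
g(2) = mex{} = 0
g(3) = mex{0} = 1
g(4) = mex{0} = 1
g(5) = mex{0} = 1
g(6) = mex{0,1} = 2
g(7) = mex{0,1} = 2
g(8) = mex{0,1} = 2
g(9) = mex{0,1,2} = 3
g(10) = mex{0,1,2} = 3
g(11) = mex{1,2} = 0
g(12) = mex{1,2,3} = 0
The P-positions (g = 0) in 0..12 are 0, 1, 2, 11, 12.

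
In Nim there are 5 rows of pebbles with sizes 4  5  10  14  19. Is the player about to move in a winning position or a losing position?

Nim-sum: 4 ⊕ 5 ⊕ 10 ⊕ 14 ⊕ 19 = 22.
The nim-sum is 22 ≠ 0, so this is an N-position: the player to move can win.

Winning position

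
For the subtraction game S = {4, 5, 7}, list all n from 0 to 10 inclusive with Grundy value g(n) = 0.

Compute g(0), g(1), … for moves {4, 5, 7}:
k:     0  1  2  3  4  5  6  7  8  9 10
g(k):  0  0  0  0  1  1  1  1  2  2  2
The P-positions (g = 0) in 0..10 are 0, 1, 2, 3.

0, 1, 2, 3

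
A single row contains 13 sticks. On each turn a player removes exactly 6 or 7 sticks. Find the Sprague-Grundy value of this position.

0

Build the Grundy sequence with g(k) = mex{g(k−s) : s ∈ {6, 7}, s ≤ k}:
k:     0  1  2  3  4  5  6  7  8  9 10 11 12 13
g(k):  0  0  0  0  0  0  1  1  1  1  1  1  2  0
So g(13) = 0.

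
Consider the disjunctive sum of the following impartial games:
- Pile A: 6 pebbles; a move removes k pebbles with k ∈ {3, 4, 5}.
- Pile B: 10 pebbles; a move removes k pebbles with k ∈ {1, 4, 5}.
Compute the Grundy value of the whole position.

2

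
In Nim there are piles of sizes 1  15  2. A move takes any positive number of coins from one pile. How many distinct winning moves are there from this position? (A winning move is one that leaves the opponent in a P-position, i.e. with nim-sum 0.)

1

Compute the nim-sum pairwise:
1 ^ 15 = 14
14 ^ 2 = 12
The overall nim-sum is X = 12. A pile of size p has a winning move iff p XOR X < p (reduce it to p XOR X).
  1: 1 XOR 12 = 13 ≥ 1 — no move.
  15: 15 XOR 12 = 3 < 15 — winning move (to 3).
  2: 2 XOR 12 = 14 ≥ 2 — no move.
That gives 1 winning move.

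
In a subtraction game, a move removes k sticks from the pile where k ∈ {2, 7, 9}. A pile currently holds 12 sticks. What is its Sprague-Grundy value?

Compute g(0), g(1), … for moves {2, 7, 9}:
k:     0  1  2  3  4  5  6  7  8  9 10 11 12
g(k):  0  0  1  1  0  0  1  1  2  2  3  3  2
So g(12) = 2.

2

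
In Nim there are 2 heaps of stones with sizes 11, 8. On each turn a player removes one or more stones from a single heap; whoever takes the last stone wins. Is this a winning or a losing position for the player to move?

Winning position

Bitwise XOR of the heap sizes:
  1011  (11)
  1000  (8)
  ----
  0011  (3)
The nim-sum is 3 ≠ 0, so this is an N-position: the player to move can win.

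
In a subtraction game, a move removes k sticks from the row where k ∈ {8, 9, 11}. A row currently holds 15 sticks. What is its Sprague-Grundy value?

1

Grundy values for subtraction set {8, 9, 11}:
k:     0  1  2  3  4  5  6  7  8  9 10 11 12 13 14 15
g(k):  0  0  0  0  0  0  0  0  1  1  1  1  1  1  1  1
So g(15) = 1.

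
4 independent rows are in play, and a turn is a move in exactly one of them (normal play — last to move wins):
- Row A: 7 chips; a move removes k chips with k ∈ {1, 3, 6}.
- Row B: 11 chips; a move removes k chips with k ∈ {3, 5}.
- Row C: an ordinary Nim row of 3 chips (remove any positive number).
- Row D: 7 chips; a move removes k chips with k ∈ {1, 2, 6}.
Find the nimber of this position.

For row A, compute g(0), g(1), … with moves {1, 3, 6}:
k:     0  1  2  3  4  5  6  7
g(k):  0  1  0  1  0  1  2  3
So g(7) = 3.
Build the Grundy sequence for row B with g(k) = mex{g(k−s) : s ∈ {3, 5}, s ≤ k}:
k:     0  1  2  3  4  5  6  7  8  9 10 11
g(k):  0  0  0  1  1  1  2  2  0  0  0  1
So g(11) = 1.
Row C is a plain Nim row of size 3, so its Grundy value is 3.
Build the Grundy sequence for row D with g(k) = mex{g(k−s) : s ∈ {1, 2, 6}, s ≤ k}:
g(0) = mex{} = 0
g(1) = mex{0} = 1
g(2) = mex{0,1} = 2
g(3) = mex{1,2} = 0
g(4) = mex{0,2} = 1
g(5) = mex{0,1} = 2
g(6) = mex{0,1,2} = 3
g(7) = mex{1,2,3} = 0
So g(7) = 0.
The value of a disjunctive sum is the nim-sum of the parts.
Combined value = 3 ⊕ 1 ⊕ 3 ⊕ 0 = 1.

1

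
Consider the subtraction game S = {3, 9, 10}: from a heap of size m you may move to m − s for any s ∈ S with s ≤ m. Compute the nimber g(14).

0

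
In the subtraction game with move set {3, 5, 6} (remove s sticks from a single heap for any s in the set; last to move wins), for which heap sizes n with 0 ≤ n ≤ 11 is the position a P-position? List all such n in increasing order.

0, 1, 2, 9, 10, 11

Build the Grundy sequence with g(k) = mex{g(k−s) : s ∈ {3, 5, 6}, s ≤ k}:
k:     0  1  2  3  4  5  6  7  8  9 10 11
g(k):  0  0  0  1  1  1  2  2  2  0  0  0
The P-positions (g = 0) in 0..11 are 0, 1, 2, 9, 10, 11.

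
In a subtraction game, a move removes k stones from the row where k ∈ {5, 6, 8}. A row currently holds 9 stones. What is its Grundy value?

1

Build the Grundy sequence with g(k) = mex{g(k−s) : s ∈ {5, 6, 8}, s ≤ k}:
k:     0  1  2  3  4  5  6  7  8  9
g(k):  0  0  0  0  0  1  1  1  1  1
So g(9) = 1.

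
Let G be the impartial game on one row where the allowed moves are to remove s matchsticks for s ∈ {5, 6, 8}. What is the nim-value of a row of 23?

2

Build the Grundy sequence with g(k) = mex{g(k−s) : s ∈ {5, 6, 8}, s ≤ k}:
k:     0  1  2  3  4  5  6  7  8  9 10 11 12 13 14 15 16 17 18 19 20 21 22 23
g(k):  0  0  0  0  0  1  1  1  1  1  2  2  2  0  0  0  0  0  1  1  1  1  1  2
So g(23) = 2.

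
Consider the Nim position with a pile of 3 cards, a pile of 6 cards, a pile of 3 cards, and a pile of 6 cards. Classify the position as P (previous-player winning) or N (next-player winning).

Bitwise XOR of the heap sizes:
  011  (3)
  110  (6)
  011  (3)
  110  (6)
  ---
  000  (0)
The nim-sum is 0, so this is a P-position: the player to move is in a losing position under optimal play.

P-position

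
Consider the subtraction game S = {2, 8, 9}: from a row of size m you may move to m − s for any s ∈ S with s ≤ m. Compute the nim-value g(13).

Compute g(0), g(1), … for moves {2, 8, 9}:
k:     0  1  2  3  4  5  6  7  8  9 10 11 12 13
g(k):  0  0  1  1  0  0  1  1  2  2  3  0  2  1
So g(13) = 1.

1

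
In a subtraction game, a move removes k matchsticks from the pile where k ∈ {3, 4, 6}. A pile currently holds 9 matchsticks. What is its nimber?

Build the Grundy sequence with g(k) = mex{g(k−s) : s ∈ {3, 4, 6}, s ≤ k}:
g(0) = mex{} = 0
g(1) = mex{} = 0
g(2) = mex{} = 0
g(3) = mex{0} = 1
g(4) = mex{0} = 1
g(5) = mex{0} = 1
g(6) = mex{0,1} = 2
g(7) = mex{0,1} = 2
g(8) = mex{0,1} = 2
g(9) = mex{1,2} = 0
So g(9) = 0.

0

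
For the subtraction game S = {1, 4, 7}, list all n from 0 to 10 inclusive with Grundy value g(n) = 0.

Grundy values for subtraction set {1, 4, 7}:
g(0) = mex{} = 0
g(1) = mex{0} = 1
g(2) = mex{1} = 0
g(3) = mex{0} = 1
g(4) = mex{0,1} = 2
g(5) = mex{1,2} = 0
g(6) = mex{0} = 1
g(7) = mex{0,1} = 2
g(8) = mex{1,2} = 0
g(9) = mex{0} = 1
g(10) = mex{1} = 0
The P-positions (g = 0) in 0..10 are 0, 2, 5, 8, 10.

0, 2, 5, 8, 10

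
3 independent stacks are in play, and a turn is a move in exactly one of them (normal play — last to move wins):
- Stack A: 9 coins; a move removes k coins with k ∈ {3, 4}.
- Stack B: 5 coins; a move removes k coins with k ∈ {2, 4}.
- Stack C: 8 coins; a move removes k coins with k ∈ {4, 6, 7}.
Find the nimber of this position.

For stack A, compute g(0), g(1), … with moves {3, 4}:
g(0) = mex{} = 0
g(1) = mex{} = 0
g(2) = mex{} = 0
g(3) = mex{0} = 1
g(4) = mex{0} = 1
g(5) = mex{0} = 1
g(6) = mex{0,1} = 2
g(7) = mex{1} = 0
g(8) = mex{1} = 0
g(9) = mex{1,2} = 0
So g(9) = 0.
Build the Grundy sequence for stack B with g(k) = mex{g(k−s) : s ∈ {2, 4}, s ≤ k}:
k:     0  1  2  3  4  5
g(k):  0  0  1  1  2  2
So g(5) = 2.
Build the Grundy sequence for stack C with g(k) = mex{g(k−s) : s ∈ {4, 6, 7}, s ≤ k}:
k:     0  1  2  3  4  5  6  7  8
g(k):  0  0  0  0  1  1  1  1  2
So g(8) = 2.
By the Sprague-Grundy theorem, the Grundy value of a sum of independent games is the XOR of the component values.
Combined value = 0 XOR 2 XOR 2 = 0.

0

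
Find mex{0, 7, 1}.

2

The values 0, 1 are all present; 2 is the first non-negative integer missing from the set.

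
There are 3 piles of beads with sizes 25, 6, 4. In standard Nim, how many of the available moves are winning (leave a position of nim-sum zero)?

1

Nim-sum: 25 ⊕ 6 ⊕ 4 = 27.
The overall nim-sum is X = 27. A pile of size p has a winning move iff p XOR X < p (reduce it to p XOR X).
  25: 25 XOR 27 = 2 < 25 — winning move (to 2).
  6: 6 XOR 27 = 29 ≥ 6 — no move.
  4: 4 XOR 27 = 31 ≥ 4 — no move.
That gives 1 winning move.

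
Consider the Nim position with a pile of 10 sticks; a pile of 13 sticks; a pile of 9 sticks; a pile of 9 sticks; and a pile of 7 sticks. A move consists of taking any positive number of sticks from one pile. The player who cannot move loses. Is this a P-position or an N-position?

Write each in binary and XOR column by column:
  1010  (10)
  1101  (13)
  1001  (9)
  1001  (9)
  0111  (7)
  ----
  0000  (0)
The nim-sum is 0, so this is a P-position: the player to move is in a losing position under optimal play.

P-position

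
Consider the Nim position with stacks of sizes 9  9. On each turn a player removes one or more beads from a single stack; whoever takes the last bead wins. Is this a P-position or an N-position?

Bitwise XOR of the heap sizes:
  1001  (9)
  1001  (9)
  ----
  0000  (0)
The nim-sum is 0, so this is a P-position: the player to move is in a losing position under optimal play.

P-position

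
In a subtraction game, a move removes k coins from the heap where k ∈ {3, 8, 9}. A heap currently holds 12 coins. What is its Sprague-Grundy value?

0

Compute g(0), g(1), … for moves {3, 8, 9}:
g(0) = mex{} = 0
g(1) = mex{} = 0
g(2) = mex{} = 0
g(3) = mex{0} = 1
g(4) = mex{0} = 1
g(5) = mex{0} = 1
g(6) = mex{1} = 0
g(7) = mex{1} = 0
g(8) = mex{0,1} = 2
g(9) = mex{0} = 1
g(10) = mex{0} = 1
g(11) = mex{0,1,2} = 3
g(12) = mex{1} = 0
So g(12) = 0.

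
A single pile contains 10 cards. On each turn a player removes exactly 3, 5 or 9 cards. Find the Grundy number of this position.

3

Compute g(0), g(1), … for moves {3, 5, 9}:
k:     0  1  2  3  4  5  6  7  8  9 10
g(k):  0  0  0  1  1  1  2  2  0  3  3
So g(10) = 3.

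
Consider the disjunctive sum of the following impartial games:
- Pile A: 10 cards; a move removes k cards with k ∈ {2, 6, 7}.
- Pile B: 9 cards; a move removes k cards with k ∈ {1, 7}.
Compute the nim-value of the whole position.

2

Grundy values for pile A (subtraction set {2, 6, 7}):
k:     0  1  2  3  4  5  6  7  8  9 10
g(k):  0  0  1  1  0  0  1  1  2  0  3
So g(10) = 3.
Grundy values for pile B (subtraction set {1, 7}):
g(0) = mex{} = 0
g(1) = mex{0} = 1
g(2) = mex{1} = 0
g(3) = mex{0} = 1
g(4) = mex{1} = 0
g(5) = mex{0} = 1
g(6) = mex{1} = 0
g(7) = mex{0} = 1
g(8) = mex{1} = 0
g(9) = mex{0} = 1
So g(9) = 1.
The value of a disjunctive sum is the nim-sum of the parts.
Combined value = 3 ⊕ 1 = 2.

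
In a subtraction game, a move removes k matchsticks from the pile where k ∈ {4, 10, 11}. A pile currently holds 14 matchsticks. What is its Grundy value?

Grundy values for subtraction set {4, 10, 11}:
k:     0  1  2  3  4  5  6  7  8  9 10 11 12 13 14
g(k):  0  0  0  0  1  1  1  1  0  0  2  2  1  1  3
So g(14) = 3.

3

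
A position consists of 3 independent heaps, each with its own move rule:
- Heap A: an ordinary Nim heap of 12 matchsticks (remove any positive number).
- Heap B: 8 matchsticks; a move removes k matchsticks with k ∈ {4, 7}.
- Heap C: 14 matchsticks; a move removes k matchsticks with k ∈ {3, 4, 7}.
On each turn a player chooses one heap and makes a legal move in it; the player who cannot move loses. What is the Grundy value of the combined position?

15

Heap A is a plain Nim heap of size 12, so its Grundy value is 12.
Build the Grundy sequence for heap B with g(k) = mex{g(k−s) : s ∈ {4, 7}, s ≤ k}:
g(0) = mex{} = 0
g(1) = mex{} = 0
g(2) = mex{} = 0
g(3) = mex{} = 0
g(4) = mex{0} = 1
g(5) = mex{0} = 1
g(6) = mex{0} = 1
g(7) = mex{0} = 1
g(8) = mex{0,1} = 2
So g(8) = 2.
For heap C, compute g(0), g(1), … with moves {3, 4, 7}:
k:     0  1  2  3  4  5  6  7  8  9 10 11 12 13 14
g(k):  0  0  0  1  1  1  2  2  2  3  0  0  0  1  1
So g(14) = 1.
By the Sprague-Grundy theorem, the Grundy value of a sum of independent games is the XOR of the component values.
Combined value = 12 XOR 2 XOR 1 = 15.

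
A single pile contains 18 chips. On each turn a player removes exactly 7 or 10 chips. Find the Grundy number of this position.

0

Grundy values for subtraction set {7, 10}:
k:     0  1  2  3  4  5  6  7  8  9 10 11 12 13 14 15 16 17 18
g(k):  0  0  0  0  0  0  0  1  1  1  1  1  1  1  2  2  2  0  0
So g(18) = 0.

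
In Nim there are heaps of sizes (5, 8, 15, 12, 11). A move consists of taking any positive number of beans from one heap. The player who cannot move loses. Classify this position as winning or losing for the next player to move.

Winning position

Compute the nim-sum pairwise:
5 XOR 8 = 13
13 XOR 15 = 2
2 XOR 12 = 14
14 XOR 11 = 5
The nim-sum is 5 ≠ 0, so this is an N-position: the player to move can win.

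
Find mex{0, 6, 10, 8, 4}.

1

0 is in the set but 1 is not, so the mex is 1.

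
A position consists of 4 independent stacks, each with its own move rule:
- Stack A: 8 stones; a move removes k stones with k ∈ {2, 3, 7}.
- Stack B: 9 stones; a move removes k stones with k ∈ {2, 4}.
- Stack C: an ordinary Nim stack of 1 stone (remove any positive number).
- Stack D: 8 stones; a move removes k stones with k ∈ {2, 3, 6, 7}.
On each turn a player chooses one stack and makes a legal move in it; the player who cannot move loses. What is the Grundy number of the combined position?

Build the Grundy sequence for stack A with g(k) = mex{g(k−s) : s ∈ {2, 3, 7}, s ≤ k}:
g(0) = mex{} = 0
g(1) = mex{} = 0
g(2) = mex{0} = 1
g(3) = mex{0} = 1
g(4) = mex{0,1} = 2
g(5) = mex{1} = 0
g(6) = mex{1,2} = 0
g(7) = mex{0,2} = 1
g(8) = mex{0} = 1
So g(8) = 1.
Grundy values for stack B (subtraction set {2, 4}):
g(0) = mex{} = 0
g(1) = mex{} = 0
g(2) = mex{0} = 1
g(3) = mex{0} = 1
g(4) = mex{0,1} = 2
g(5) = mex{0,1} = 2
g(6) = mex{1,2} = 0
g(7) = mex{1,2} = 0
g(8) = mex{0,2} = 1
g(9) = mex{0,2} = 1
So g(9) = 1.
Stack C is a plain Nim stack of size 1, so its Grundy value is 1.
For stack D, compute g(0), g(1), … with moves {2, 3, 6, 7}:
k:     0  1  2  3  4  5  6  7  8
g(k):  0  0  1  1  2  0  3  1  2
So g(8) = 2.
The value of a disjunctive sum is the nim-sum of the parts.
Combined value = 1 XOR 1 XOR 1 XOR 2 = 3.

3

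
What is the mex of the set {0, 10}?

0 is in the set but 1 is not, so the mex is 1.

1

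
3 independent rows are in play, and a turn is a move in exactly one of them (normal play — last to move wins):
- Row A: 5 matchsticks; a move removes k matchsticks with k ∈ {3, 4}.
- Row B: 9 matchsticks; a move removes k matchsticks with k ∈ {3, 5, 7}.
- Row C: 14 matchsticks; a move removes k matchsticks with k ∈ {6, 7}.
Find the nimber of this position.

Grundy values for row A (subtraction set {3, 4}):
g(0) = mex{} = 0
g(1) = mex{} = 0
g(2) = mex{} = 0
g(3) = mex{0} = 1
g(4) = mex{0} = 1
g(5) = mex{0} = 1
So g(5) = 1.
Grundy values for row B (subtraction set {3, 5, 7}):
g(0) = mex{} = 0
g(1) = mex{} = 0
g(2) = mex{} = 0
g(3) = mex{0} = 1
g(4) = mex{0} = 1
g(5) = mex{0} = 1
g(6) = mex{0,1} = 2
g(7) = mex{0,1} = 2
g(8) = mex{0,1} = 2
g(9) = mex{0,1,2} = 3
So g(9) = 3.
Build the Grundy sequence for row C with g(k) = mex{g(k−s) : s ∈ {6, 7}, s ≤ k}:
k:     0  1  2  3  4  5  6  7  8  9 10 11 12 13 14
g(k):  0  0  0  0  0  0  1  1  1  1  1  1  2  0  0
So g(14) = 0.
The value of a disjunctive sum is the nim-sum of the parts.
Combined value = 1 ⊕ 3 ⊕ 0 = 2.

2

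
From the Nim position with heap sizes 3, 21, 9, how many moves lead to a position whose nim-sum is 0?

Bitwise XOR of the heap sizes:
  00011  (3)
  10101  (21)
  01001  (9)
  -----
  11111  (31)
The overall nim-sum is X = 31. A heap of size p has a winning move iff p XOR X < p (reduce it to p XOR X).
  3: 3 XOR 31 = 28 ≥ 3 — no move.
  21: 21 XOR 31 = 10 < 21 — winning move (to 10).
  9: 9 XOR 31 = 22 ≥ 9 — no move.
That gives 1 winning move.

1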